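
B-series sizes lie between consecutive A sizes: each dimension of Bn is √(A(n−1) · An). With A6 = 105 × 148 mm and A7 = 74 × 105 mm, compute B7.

Short side: √(105 · 74) = √7770 ≈ 88.1 → 88 mm
Long side: √(148 · 105) = √15540 ≈ 124.7 → 125 mm

88 × 125 mm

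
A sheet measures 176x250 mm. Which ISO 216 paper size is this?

B5 (176 × 250 mm)

Aspect ratio 250/176 ≈ 1.420 — close to the ISO √2 ≈ 1.414.
In the B-series (B0 = 1000 × 1414 mm): B5 = 176 × 250 mm.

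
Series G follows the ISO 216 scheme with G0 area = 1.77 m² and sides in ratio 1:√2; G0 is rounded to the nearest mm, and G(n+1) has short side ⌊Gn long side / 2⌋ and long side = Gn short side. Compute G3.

Let G0's short side be w mm. w · w√2 = 1.77 m² = 1,770,000 mm², so w ≈ 1118.7 mm and w√2 ≈ 1582.1 mm → G0 = 1119 × 1582 mm.
G1: ⌊1582/2⌋ × 1119 = 791 × 1119 mm
G2: ⌊1119/2⌋ × 791 = 559 × 791 mm
G3: ⌊791/2⌋ × 559 = 395 × 559 mm

395 × 559 mm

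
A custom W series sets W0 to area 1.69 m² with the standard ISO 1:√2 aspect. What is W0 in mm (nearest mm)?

1093 × 1546 mm

Let the short side be w mm. Then w · w√2 = 1.69 m² = 1,690,000 mm².
w² = 1,690,000/√2, so w ≈ 1093.2 mm; long side = w√2 ≈ 1546.0 mm.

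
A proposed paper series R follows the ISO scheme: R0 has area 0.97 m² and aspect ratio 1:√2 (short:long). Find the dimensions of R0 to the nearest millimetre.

828 × 1171 mm

Let the short side be w mm. Then w · w√2 = 0.97 m² = 970,000 mm².
w² = 970,000/√2, so w ≈ 828.2 mm; long side = w√2 ≈ 1171.2 mm.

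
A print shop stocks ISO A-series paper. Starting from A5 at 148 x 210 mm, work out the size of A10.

A6: ⌊210/2⌋ × 148 = 105 × 148 mm
A7: ⌊148/2⌋ × 105 = 74 × 105 mm
A8: ⌊105/2⌋ × 74 = 52 × 74 mm
A9: ⌊74/2⌋ × 52 = 37 × 52 mm
A10: ⌊52/2⌋ × 37 = 26 × 37 mm

26 × 37 mm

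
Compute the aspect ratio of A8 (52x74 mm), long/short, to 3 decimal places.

1.423

74 / 52 = 1.423
ISO 216 targets √2 ≈ 1.414; the +0.009 deviation is from mm rounding.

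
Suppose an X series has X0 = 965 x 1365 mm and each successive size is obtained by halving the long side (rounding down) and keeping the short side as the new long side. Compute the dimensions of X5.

X1: ⌊1365/2⌋ × 965 = 682 × 965 mm
X2: ⌊965/2⌋ × 682 = 482 × 682 mm
X3: ⌊682/2⌋ × 482 = 341 × 482 mm
X4: ⌊482/2⌋ × 341 = 241 × 341 mm
X5: ⌊341/2⌋ × 241 = 170 × 241 mm

170 × 241 mm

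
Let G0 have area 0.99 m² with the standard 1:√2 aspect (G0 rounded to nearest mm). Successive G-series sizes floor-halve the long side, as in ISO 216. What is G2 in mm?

Let G0's short side be w mm. w · w√2 = 0.99 m² = 990,000 mm², so w ≈ 836.7 mm and w√2 ≈ 1183.2 mm → G0 = 837 × 1183 mm.
G1: ⌊1183/2⌋ × 837 = 591 × 837 mm
G2: ⌊837/2⌋ × 591 = 418 × 591 mm

418 × 591 mm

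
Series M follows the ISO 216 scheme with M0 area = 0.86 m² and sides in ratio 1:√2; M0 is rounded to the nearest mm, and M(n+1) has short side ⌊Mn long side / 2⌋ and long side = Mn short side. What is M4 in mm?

Let M0's short side be w mm. w · w√2 = 0.86 m² = 860,000 mm², so w ≈ 779.8 mm and w√2 ≈ 1102.8 mm → M0 = 780 × 1103 mm.
M1: ⌊1103/2⌋ × 780 = 551 × 780 mm
M2: ⌊780/2⌋ × 551 = 390 × 551 mm
M3: ⌊551/2⌋ × 390 = 275 × 390 mm
M4: ⌊390/2⌋ × 275 = 195 × 275 mm

195 × 275 mm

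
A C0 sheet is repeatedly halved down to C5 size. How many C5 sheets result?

32

Each ISO step halves the sheet: 1 × C0 → 2 × C1 → 4 × C2 → 8 × C3 → …
From C0 to C5 is 5 halving steps: 2^5 = 32.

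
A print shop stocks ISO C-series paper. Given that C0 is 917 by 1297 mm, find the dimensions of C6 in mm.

C1: ⌊1297/2⌋ × 917 = 648 × 917 mm
C2: ⌊917/2⌋ × 648 = 458 × 648 mm
C3: ⌊648/2⌋ × 458 = 324 × 458 mm
C4: ⌊458/2⌋ × 324 = 229 × 324 mm
C5: ⌊324/2⌋ × 229 = 162 × 229 mm
C6: ⌊229/2⌋ × 162 = 114 × 162 mm

114 × 162 mm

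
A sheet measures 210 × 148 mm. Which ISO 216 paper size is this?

Aspect ratio 210/148 ≈ 1.419 — close to the ISO √2 ≈ 1.414.
In the A-series (A0 area = 1 m²): A5 = 148 × 210 mm.

A5 (148 × 210 mm)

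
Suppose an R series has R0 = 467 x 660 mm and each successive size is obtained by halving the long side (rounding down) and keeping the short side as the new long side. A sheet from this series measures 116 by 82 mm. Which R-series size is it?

R0: 467 × 660 mm
R1: 330 × 467 mm
R2: 233 × 330 mm
R3: 165 × 233 mm
R4: 116 × 165 mm
R5: 82 × 116 mm
R6: 58 × 82 mm
→ matches R5.

R5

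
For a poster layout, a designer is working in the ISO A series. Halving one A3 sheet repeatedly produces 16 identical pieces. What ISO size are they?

16 = 2^4, so 4 halving steps.
A3 → A4 → … → A7 after 4 steps.

A7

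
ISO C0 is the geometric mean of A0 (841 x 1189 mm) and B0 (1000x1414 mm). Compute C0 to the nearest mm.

Short: √(841 · 1000) = √841000 ≈ 917.1 mm.
Long: √(1189 · 1414) = √1681246 ≈ 1296.6 mm.

917 × 1297 mm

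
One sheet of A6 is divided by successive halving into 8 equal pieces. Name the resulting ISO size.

A9

8 = 2^3, so 3 halving steps.
A6 → A7 → … → A9 after 3 steps.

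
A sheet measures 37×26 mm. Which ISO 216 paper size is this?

A10 (26 × 37 mm)

Aspect ratio 37/26 ≈ 1.423 — close to the ISO √2 ≈ 1.414.
In the A-series (A0 area = 1 m²): A10 = 26 × 37 mm.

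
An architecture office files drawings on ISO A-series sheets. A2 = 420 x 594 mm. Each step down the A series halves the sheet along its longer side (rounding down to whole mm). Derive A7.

A3: ⌊594/2⌋ × 420 = 297 × 420 mm
A4: ⌊420/2⌋ × 297 = 210 × 297 mm
A5: ⌊297/2⌋ × 210 = 148 × 210 mm
A6: ⌊210/2⌋ × 148 = 105 × 148 mm
A7: ⌊148/2⌋ × 105 = 74 × 105 mm

74 × 105 mm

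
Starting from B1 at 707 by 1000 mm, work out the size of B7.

88 × 125 mm

B2: ⌊1000/2⌋ × 707 = 500 × 707 mm
B3: ⌊707/2⌋ × 500 = 353 × 500 mm
B4: ⌊500/2⌋ × 353 = 250 × 353 mm
B5: ⌊353/2⌋ × 250 = 176 × 250 mm
B6: ⌊250/2⌋ × 176 = 125 × 176 mm
B7: ⌊176/2⌋ × 125 = 88 × 125 mm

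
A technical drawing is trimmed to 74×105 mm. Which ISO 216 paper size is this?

A7 (74 × 105 mm)

Aspect ratio 105/74 ≈ 1.419 — close to the ISO √2 ≈ 1.414.
In the A-series (A0 area = 1 m²): A7 = 74 × 105 mm.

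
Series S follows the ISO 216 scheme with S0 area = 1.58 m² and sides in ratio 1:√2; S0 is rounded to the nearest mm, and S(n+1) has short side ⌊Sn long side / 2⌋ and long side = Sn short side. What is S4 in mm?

Let S0's short side be w mm. w · w√2 = 1.58 m² = 1,580,000 mm², so w ≈ 1057.0 mm and w√2 ≈ 1494.8 mm → S0 = 1057 × 1495 mm.
S1: ⌊1495/2⌋ × 1057 = 747 × 1057 mm
S2: ⌊1057/2⌋ × 747 = 528 × 747 mm
S3: ⌊747/2⌋ × 528 = 373 × 528 mm
S4: ⌊528/2⌋ × 373 = 264 × 373 mm

264 × 373 mm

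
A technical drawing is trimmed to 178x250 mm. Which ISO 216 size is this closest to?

Aspect ratio 250/178 ≈ 1.404 — close to the ISO √2 ≈ 1.414.
In the B-series (B0 = 1000 × 1414 mm): B5 = 176 × 250 mm.
Off by 2 mm total — nearest standard size.

B5 (176 × 250 mm)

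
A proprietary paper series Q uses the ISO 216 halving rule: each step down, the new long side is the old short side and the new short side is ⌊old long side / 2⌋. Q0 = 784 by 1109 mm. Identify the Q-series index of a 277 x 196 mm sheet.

Q4

Q0: 784 × 1109 mm
Q1: 554 × 784 mm
Q2: 392 × 554 mm
Q3: 277 × 392 mm
Q4: 196 × 277 mm
Q5: 138 × 196 mm
→ matches Q4.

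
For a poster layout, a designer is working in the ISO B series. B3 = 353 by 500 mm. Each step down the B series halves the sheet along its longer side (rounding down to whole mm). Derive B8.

62 × 88 mm

B4: ⌊500/2⌋ × 353 = 250 × 353 mm
B5: ⌊353/2⌋ × 250 = 176 × 250 mm
B6: ⌊250/2⌋ × 176 = 125 × 176 mm
B7: ⌊176/2⌋ × 125 = 88 × 125 mm
B8: ⌊125/2⌋ × 88 = 62 × 88 mm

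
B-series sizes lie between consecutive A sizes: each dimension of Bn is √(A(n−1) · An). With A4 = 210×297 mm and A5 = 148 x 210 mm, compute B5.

Short side: √(210 · 148) = √31080 ≈ 176.3 → 176 mm
Long side: √(297 · 210) = √62370 ≈ 249.7 → 250 mm

176 × 250 mm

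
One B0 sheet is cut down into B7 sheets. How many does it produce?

128

Each ISO step halves the sheet: 1 × B0 → 2 × B1 → 4 × B2 → 8 × B3 → …
From B0 to B7 is 7 halving steps: 2^7 = 128.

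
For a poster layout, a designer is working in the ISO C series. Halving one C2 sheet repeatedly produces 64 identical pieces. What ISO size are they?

64 = 2^6, so 6 halving steps.
C2 → C3 → … → C8 after 6 steps.

C8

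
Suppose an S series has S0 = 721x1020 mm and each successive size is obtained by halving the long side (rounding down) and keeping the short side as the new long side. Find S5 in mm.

S1: ⌊1020/2⌋ × 721 = 510 × 721 mm
S2: ⌊721/2⌋ × 510 = 360 × 510 mm
S3: ⌊510/2⌋ × 360 = 255 × 360 mm
S4: ⌊360/2⌋ × 255 = 180 × 255 mm
S5: ⌊255/2⌋ × 180 = 127 × 180 mm

127 × 180 mm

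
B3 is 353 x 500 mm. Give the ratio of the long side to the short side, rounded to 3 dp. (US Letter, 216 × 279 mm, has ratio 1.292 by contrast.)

1.416

500 / 353 = 1.416
ISO 216 targets √2 ≈ 1.414; the +0.002 deviation is from mm rounding.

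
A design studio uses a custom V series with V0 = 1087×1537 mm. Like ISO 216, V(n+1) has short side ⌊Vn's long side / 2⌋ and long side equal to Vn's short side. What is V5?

V1: ⌊1537/2⌋ × 1087 = 768 × 1087 mm
V2: ⌊1087/2⌋ × 768 = 543 × 768 mm
V3: ⌊768/2⌋ × 543 = 384 × 543 mm
V4: ⌊543/2⌋ × 384 = 271 × 384 mm
V5: ⌊384/2⌋ × 271 = 192 × 271 mm

192 × 271 mm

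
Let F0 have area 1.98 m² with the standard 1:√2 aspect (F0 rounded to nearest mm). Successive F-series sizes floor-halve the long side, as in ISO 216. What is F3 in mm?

Let F0's short side be w mm. w · w√2 = 1.98 m² = 1,980,000 mm², so w ≈ 1183.2 mm and w√2 ≈ 1673.4 mm → F0 = 1183 × 1673 mm.
F1: ⌊1673/2⌋ × 1183 = 836 × 1183 mm
F2: ⌊1183/2⌋ × 836 = 591 × 836 mm
F3: ⌊836/2⌋ × 591 = 418 × 591 mm

418 × 591 mm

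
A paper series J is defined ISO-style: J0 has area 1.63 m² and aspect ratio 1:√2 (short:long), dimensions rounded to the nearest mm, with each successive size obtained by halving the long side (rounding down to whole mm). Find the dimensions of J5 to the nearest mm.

189 × 268 mm

Let J0's short side be w mm. w · w√2 = 1.63 m² = 1,630,000 mm², so w ≈ 1073.6 mm and w√2 ≈ 1518.3 mm → J0 = 1074 × 1518 mm.
J1: ⌊1518/2⌋ × 1074 = 759 × 1074 mm
J2: ⌊1074/2⌋ × 759 = 537 × 759 mm
J3: ⌊759/2⌋ × 537 = 379 × 537 mm
J4: ⌊537/2⌋ × 379 = 268 × 379 mm
J5: ⌊379/2⌋ × 268 = 189 × 268 mm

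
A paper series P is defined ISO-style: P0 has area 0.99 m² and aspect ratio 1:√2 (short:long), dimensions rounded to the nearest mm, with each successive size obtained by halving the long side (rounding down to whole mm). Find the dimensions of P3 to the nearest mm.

Let P0's short side be w mm. w · w√2 = 0.99 m² = 990,000 mm², so w ≈ 836.7 mm and w√2 ≈ 1183.2 mm → P0 = 837 × 1183 mm.
P1: ⌊1183/2⌋ × 837 = 591 × 837 mm
P2: ⌊837/2⌋ × 591 = 418 × 591 mm
P3: ⌊591/2⌋ × 418 = 295 × 418 mm

295 × 418 mm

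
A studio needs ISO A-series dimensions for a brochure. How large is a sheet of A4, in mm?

A0 = 841 × 1189 mm (A0 has area 1 m², aspect 1:√2).
A1: ⌊1189/2⌋ × 841 = 594 × 841 mm
A2: ⌊841/2⌋ × 594 = 420 × 594 mm
A3: ⌊594/2⌋ × 420 = 297 × 420 mm
A4: ⌊420/2⌋ × 297 = 210 × 297 mm

210 × 297 mm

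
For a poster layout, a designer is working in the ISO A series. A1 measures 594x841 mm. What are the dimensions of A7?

74 × 105 mm

A2: ⌊841/2⌋ × 594 = 420 × 594 mm
A3: ⌊594/2⌋ × 420 = 297 × 420 mm
A4: ⌊420/2⌋ × 297 = 210 × 297 mm
A5: ⌊297/2⌋ × 210 = 148 × 210 mm
A6: ⌊210/2⌋ × 148 = 105 × 148 mm
A7: ⌊148/2⌋ × 105 = 74 × 105 mm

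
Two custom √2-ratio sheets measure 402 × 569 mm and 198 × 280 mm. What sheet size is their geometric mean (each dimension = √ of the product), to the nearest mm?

Short side: √(402 · 198) = √79596 ≈ 282.1 → 282 mm
Long side: √(569 · 280) = √159320 ≈ 399.1 → 399 mm

282 × 399 mm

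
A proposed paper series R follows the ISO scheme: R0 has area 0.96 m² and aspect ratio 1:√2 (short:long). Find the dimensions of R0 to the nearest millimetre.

Let the short side be w mm. Then w · w√2 = 0.96 m² = 960,000 mm².
w² = 960,000/√2, so w ≈ 823.9 mm; long side = w√2 ≈ 1165.2 mm.

824 × 1165 mm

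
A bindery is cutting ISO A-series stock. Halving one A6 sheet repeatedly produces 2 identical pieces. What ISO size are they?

A7

2 = 2^1, so 1 halving step.
A6 → A7 → … → A7 after 1 step.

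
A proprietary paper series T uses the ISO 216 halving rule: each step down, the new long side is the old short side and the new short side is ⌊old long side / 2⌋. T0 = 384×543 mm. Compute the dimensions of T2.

T1: ⌊543/2⌋ × 384 = 271 × 384 mm
T2: ⌊384/2⌋ × 271 = 192 × 271 mm

192 × 271 mm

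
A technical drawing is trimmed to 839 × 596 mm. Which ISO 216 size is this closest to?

A1 (594 × 841 mm)

Aspect ratio 839/596 ≈ 1.408 — close to the ISO √2 ≈ 1.414.
In the A-series (A0 area = 1 m²): A1 = 594 × 841 mm.
Off by 4 mm total — nearest standard size.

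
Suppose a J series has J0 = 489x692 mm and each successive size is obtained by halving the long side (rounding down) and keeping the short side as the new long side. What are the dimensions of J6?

J1: ⌊692/2⌋ × 489 = 346 × 489 mm
J2: ⌊489/2⌋ × 346 = 244 × 346 mm
J3: ⌊346/2⌋ × 244 = 173 × 244 mm
J4: ⌊244/2⌋ × 173 = 122 × 173 mm
J5: ⌊173/2⌋ × 122 = 86 × 122 mm
J6: ⌊122/2⌋ × 86 = 61 × 86 mm

61 × 86 mm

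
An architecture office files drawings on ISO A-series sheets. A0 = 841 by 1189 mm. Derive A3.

297 × 420 mm

A1: ⌊1189/2⌋ × 841 = 594 × 841 mm
A2: ⌊841/2⌋ × 594 = 420 × 594 mm
A3: ⌊594/2⌋ × 420 = 297 × 420 mm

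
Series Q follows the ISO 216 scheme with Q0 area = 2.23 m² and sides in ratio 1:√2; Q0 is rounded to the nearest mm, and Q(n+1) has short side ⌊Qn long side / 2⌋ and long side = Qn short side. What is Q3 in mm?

444 × 628 mm

Let Q0's short side be w mm. w · w√2 = 2.23 m² = 2,230,000 mm², so w ≈ 1255.7 mm and w√2 ≈ 1775.9 mm → Q0 = 1256 × 1776 mm.
Q1: ⌊1776/2⌋ × 1256 = 888 × 1256 mm
Q2: ⌊1256/2⌋ × 888 = 628 × 888 mm
Q3: ⌊888/2⌋ × 628 = 444 × 628 mm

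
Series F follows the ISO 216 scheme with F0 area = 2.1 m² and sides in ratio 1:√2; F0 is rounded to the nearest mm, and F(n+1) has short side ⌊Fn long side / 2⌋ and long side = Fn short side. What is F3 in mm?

430 × 609 mm

Let F0's short side be w mm. w · w√2 = 2.1 m² = 2,100,000 mm², so w ≈ 1218.6 mm and w√2 ≈ 1723.3 mm → F0 = 1219 × 1723 mm.
F1: ⌊1723/2⌋ × 1219 = 861 × 1219 mm
F2: ⌊1219/2⌋ × 861 = 609 × 861 mm
F3: ⌊861/2⌋ × 609 = 430 × 609 mm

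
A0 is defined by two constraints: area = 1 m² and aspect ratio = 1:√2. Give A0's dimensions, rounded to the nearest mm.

841 × 1189 mm

Let the short side be w mm. Then the long side is w√2 and w · w√2 = 10⁶ mm².
w² = 10⁶/√2, so w = 1000 / 2^(1/4) ≈ 840.9 mm; long side = 1000 · 2^(1/4) ≈ 1189.2 mm.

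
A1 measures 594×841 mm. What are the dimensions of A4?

210 × 297 mm

A2: ⌊841/2⌋ × 594 = 420 × 594 mm
A3: ⌊594/2⌋ × 420 = 297 × 420 mm
A4: ⌊420/2⌋ × 297 = 210 × 297 mm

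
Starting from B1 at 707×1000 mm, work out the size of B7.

B2: ⌊1000/2⌋ × 707 = 500 × 707 mm
B3: ⌊707/2⌋ × 500 = 353 × 500 mm
B4: ⌊500/2⌋ × 353 = 250 × 353 mm
B5: ⌊353/2⌋ × 250 = 176 × 250 mm
B6: ⌊250/2⌋ × 176 = 125 × 176 mm
B7: ⌊176/2⌋ × 125 = 88 × 125 mm

88 × 125 mm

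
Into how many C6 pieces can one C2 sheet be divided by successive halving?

16

Each ISO step halves the sheet: 1 × C2 → 2 × C3 → 4 × C4 → 8 × C5 → …
From C2 to C6 is 4 halving steps: 2^4 = 16.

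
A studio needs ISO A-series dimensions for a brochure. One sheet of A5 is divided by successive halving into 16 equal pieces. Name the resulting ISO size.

16 = 2^4, so 4 halving steps.
A5 → A6 → … → A9 after 4 steps.

A9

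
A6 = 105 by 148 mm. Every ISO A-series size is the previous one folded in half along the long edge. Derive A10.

26 × 37 mm

A7: ⌊148/2⌋ × 105 = 74 × 105 mm
A8: ⌊105/2⌋ × 74 = 52 × 74 mm
A9: ⌊74/2⌋ × 52 = 37 × 52 mm
A10: ⌊52/2⌋ × 37 = 26 × 37 mm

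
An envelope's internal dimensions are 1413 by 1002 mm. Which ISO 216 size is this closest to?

B0 (1000 × 1414 mm)

Aspect ratio 1413/1002 ≈ 1.410 — close to the ISO √2 ≈ 1.414.
In the B-series (B0 = 1000 × 1414 mm): B0 = 1000 × 1414 mm.
Off by 3 mm total — nearest standard size.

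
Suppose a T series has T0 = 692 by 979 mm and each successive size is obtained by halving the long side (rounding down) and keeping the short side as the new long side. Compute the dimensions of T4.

173 × 244 mm

T1: ⌊979/2⌋ × 692 = 489 × 692 mm
T2: ⌊692/2⌋ × 489 = 346 × 489 mm
T3: ⌊489/2⌋ × 346 = 244 × 346 mm
T4: ⌊346/2⌋ × 244 = 173 × 244 mm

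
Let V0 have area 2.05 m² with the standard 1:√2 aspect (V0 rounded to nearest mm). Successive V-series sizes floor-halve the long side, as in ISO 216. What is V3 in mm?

425 × 602 mm

Let V0's short side be w mm. w · w√2 = 2.05 m² = 2,050,000 mm², so w ≈ 1204.0 mm and w√2 ≈ 1702.7 mm → V0 = 1204 × 1703 mm.
V1: ⌊1703/2⌋ × 1204 = 851 × 1204 mm
V2: ⌊1204/2⌋ × 851 = 602 × 851 mm
V3: ⌊851/2⌋ × 602 = 425 × 602 mm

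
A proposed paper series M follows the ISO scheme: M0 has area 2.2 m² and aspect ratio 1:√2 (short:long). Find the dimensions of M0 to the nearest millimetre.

Let the short side be w mm. Then w · w√2 = 2.2 m² = 2,200,000 mm².
w² = 2,200,000/√2, so w ≈ 1247.3 mm; long side = w√2 ≈ 1763.9 mm.

1247 × 1764 mm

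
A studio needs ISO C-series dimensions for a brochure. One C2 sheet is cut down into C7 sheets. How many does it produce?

32

Each ISO step halves the sheet: 1 × C2 → 2 × C3 → 4 × C4 → 8 × C5 → …
From C2 to C7 is 5 halving steps: 2^5 = 32.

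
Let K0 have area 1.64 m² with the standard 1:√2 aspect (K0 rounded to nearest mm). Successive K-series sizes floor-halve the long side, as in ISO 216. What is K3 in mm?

Let K0's short side be w mm. w · w√2 = 1.64 m² = 1,640,000 mm², so w ≈ 1076.9 mm and w√2 ≈ 1522.9 mm → K0 = 1077 × 1523 mm.
K1: ⌊1523/2⌋ × 1077 = 761 × 1077 mm
K2: ⌊1077/2⌋ × 761 = 538 × 761 mm
K3: ⌊761/2⌋ × 538 = 380 × 538 mm

380 × 538 mm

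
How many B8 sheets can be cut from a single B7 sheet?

Each ISO step halves the sheet: 1 × B7 → 2 × B8
From B7 to B8 is 1 halving step: 2^1 = 2.

2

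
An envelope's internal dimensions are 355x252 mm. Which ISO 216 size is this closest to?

Aspect ratio 355/252 ≈ 1.409 — close to the ISO √2 ≈ 1.414.
In the B-series (B0 = 1000 × 1414 mm): B4 = 250 × 353 mm.
Off by 4 mm total — nearest standard size.

B4 (250 × 353 mm)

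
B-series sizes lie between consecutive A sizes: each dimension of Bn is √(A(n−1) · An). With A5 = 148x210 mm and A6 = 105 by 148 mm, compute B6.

Short side: √(148 · 105) = √15540 ≈ 124.7 → 125 mm
Long side: √(210 · 148) = √31080 ≈ 176.3 → 176 mm

125 × 176 mm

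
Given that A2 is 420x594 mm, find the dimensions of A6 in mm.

105 × 148 mm

A3: ⌊594/2⌋ × 420 = 297 × 420 mm
A4: ⌊420/2⌋ × 297 = 210 × 297 mm
A5: ⌊297/2⌋ × 210 = 148 × 210 mm
A6: ⌊210/2⌋ × 148 = 105 × 148 mm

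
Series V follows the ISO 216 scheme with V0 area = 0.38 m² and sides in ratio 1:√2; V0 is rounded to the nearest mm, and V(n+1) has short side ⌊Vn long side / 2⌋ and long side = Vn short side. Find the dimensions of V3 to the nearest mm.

Let V0's short side be w mm. w · w√2 = 0.38 m² = 380,000 mm², so w ≈ 518.4 mm and w√2 ≈ 733.1 mm → V0 = 518 × 733 mm.
V1: ⌊733/2⌋ × 518 = 366 × 518 mm
V2: ⌊518/2⌋ × 366 = 259 × 366 mm
V3: ⌊366/2⌋ × 259 = 183 × 259 mm

183 × 259 mm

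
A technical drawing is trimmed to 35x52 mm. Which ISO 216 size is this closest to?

Aspect ratio 52/35 ≈ 1.486 (ISO target is √2 ≈ 1.414).
In the A-series (A0 area = 1 m²): A9 = 37 × 52 mm.
Off by 2 mm total — nearest standard size.

A9 (37 × 52 mm)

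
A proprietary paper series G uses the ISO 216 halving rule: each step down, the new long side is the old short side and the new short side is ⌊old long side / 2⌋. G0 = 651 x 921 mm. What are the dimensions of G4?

162 × 230 mm

G1 = 460 × 651 mm (from G0 by 1 halving).
G2: ⌊651/2⌋ × 460 = 325 × 460 mm
G3: ⌊460/2⌋ × 325 = 230 × 325 mm
G4: ⌊325/2⌋ × 230 = 162 × 230 mm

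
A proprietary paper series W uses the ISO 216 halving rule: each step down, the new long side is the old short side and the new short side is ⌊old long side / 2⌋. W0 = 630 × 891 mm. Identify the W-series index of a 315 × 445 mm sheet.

W2

W0: 630 × 891 mm
W1: 445 × 630 mm
W2: 315 × 445 mm
W3: 222 × 315 mm
→ matches W2.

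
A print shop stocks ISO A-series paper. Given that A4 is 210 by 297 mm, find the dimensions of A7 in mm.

74 × 105 mm

A5: ⌊297/2⌋ × 210 = 148 × 210 mm
A6: ⌊210/2⌋ × 148 = 105 × 148 mm
A7: ⌊148/2⌋ × 105 = 74 × 105 mm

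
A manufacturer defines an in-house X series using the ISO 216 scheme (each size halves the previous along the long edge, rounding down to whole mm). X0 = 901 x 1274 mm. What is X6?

X1 = 637 × 901 mm (from X0 by 1 halving).
X2: ⌊901/2⌋ × 637 = 450 × 637 mm
X3: ⌊637/2⌋ × 450 = 318 × 450 mm
X4: ⌊450/2⌋ × 318 = 225 × 318 mm
X5: ⌊318/2⌋ × 225 = 159 × 225 mm
X6: ⌊225/2⌋ × 159 = 112 × 159 mm

112 × 159 mm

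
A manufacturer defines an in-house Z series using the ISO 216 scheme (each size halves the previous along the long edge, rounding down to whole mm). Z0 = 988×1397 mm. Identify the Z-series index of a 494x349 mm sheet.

Z0: 988 × 1397 mm
Z1: 698 × 988 mm
Z2: 494 × 698 mm
Z3: 349 × 494 mm
Z4: 247 × 349 mm
→ matches Z3.

Z3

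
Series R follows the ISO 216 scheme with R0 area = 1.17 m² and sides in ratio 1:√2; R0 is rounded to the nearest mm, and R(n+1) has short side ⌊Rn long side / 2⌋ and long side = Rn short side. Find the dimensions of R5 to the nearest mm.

Let R0's short side be w mm. w · w√2 = 1.17 m² = 1,170,000 mm², so w ≈ 909.6 mm and w√2 ≈ 1286.3 mm → R0 = 910 × 1286 mm.
R1: ⌊1286/2⌋ × 910 = 643 × 910 mm
R2: ⌊910/2⌋ × 643 = 455 × 643 mm
R3: ⌊643/2⌋ × 455 = 321 × 455 mm
R4: ⌊455/2⌋ × 321 = 227 × 321 mm
R5: ⌊321/2⌋ × 227 = 160 × 227 mm

160 × 227 mm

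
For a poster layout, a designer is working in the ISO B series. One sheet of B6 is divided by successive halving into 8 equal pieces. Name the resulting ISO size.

B9

8 = 2^3, so 3 halving steps.
B6 → B7 → … → B9 after 3 steps.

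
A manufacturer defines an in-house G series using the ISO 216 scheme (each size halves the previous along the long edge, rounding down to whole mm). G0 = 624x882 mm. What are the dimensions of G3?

220 × 312 mm

G1: ⌊882/2⌋ × 624 = 441 × 624 mm
G2: ⌊624/2⌋ × 441 = 312 × 441 mm
G3: ⌊441/2⌋ × 312 = 220 × 312 mm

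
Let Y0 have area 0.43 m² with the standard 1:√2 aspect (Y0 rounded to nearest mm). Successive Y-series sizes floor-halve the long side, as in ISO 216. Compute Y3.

195 × 275 mm

Let Y0's short side be w mm. w · w√2 = 0.43 m² = 430,000 mm², so w ≈ 551.4 mm and w√2 ≈ 779.8 mm → Y0 = 551 × 780 mm.
Y1: ⌊780/2⌋ × 551 = 390 × 551 mm
Y2: ⌊551/2⌋ × 390 = 275 × 390 mm
Y3: ⌊390/2⌋ × 275 = 195 × 275 mm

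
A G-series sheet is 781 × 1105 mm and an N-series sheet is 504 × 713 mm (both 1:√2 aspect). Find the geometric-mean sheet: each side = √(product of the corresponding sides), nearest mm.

Short side: √(781 · 504) = √393624 ≈ 627.4 → 627 mm
Long side: √(1105 · 713) = √787865 ≈ 887.6 → 888 mm

627 × 888 mm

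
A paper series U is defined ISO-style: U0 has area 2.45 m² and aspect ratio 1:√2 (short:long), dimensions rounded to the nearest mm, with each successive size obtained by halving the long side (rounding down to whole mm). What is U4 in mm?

329 × 465 mm

Let U0's short side be w mm. w · w√2 = 2.45 m² = 2,450,000 mm², so w ≈ 1316.2 mm and w√2 ≈ 1861.4 mm → U0 = 1316 × 1861 mm.
U1: ⌊1861/2⌋ × 1316 = 930 × 1316 mm
U2: ⌊1316/2⌋ × 930 = 658 × 930 mm
U3: ⌊930/2⌋ × 658 = 465 × 658 mm
U4: ⌊658/2⌋ × 465 = 329 × 465 mm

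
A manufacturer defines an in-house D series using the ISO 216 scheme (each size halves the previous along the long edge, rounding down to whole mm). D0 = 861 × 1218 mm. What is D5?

152 × 215 mm

D1 = 609 × 861 mm (from D0 by 1 halving).
D2: ⌊861/2⌋ × 609 = 430 × 609 mm
D3: ⌊609/2⌋ × 430 = 304 × 430 mm
D4: ⌊430/2⌋ × 304 = 215 × 304 mm
D5: ⌊304/2⌋ × 215 = 152 × 215 mm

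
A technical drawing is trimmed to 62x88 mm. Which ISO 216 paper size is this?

B8 (62 × 88 mm)

Aspect ratio 88/62 ≈ 1.419 — close to the ISO √2 ≈ 1.414.
In the B-series (B0 = 1000 × 1414 mm): B8 = 62 × 88 mm.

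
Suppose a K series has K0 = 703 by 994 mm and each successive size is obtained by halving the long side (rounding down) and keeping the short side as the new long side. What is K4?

175 × 248 mm

K1: ⌊994/2⌋ × 703 = 497 × 703 mm
K2: ⌊703/2⌋ × 497 = 351 × 497 mm
K3: ⌊497/2⌋ × 351 = 248 × 351 mm
K4: ⌊351/2⌋ × 248 = 175 × 248 mm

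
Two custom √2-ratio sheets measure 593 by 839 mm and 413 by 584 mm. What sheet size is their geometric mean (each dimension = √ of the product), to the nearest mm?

Short side: √(593 · 413) = √244909 ≈ 494.9 → 495 mm
Long side: √(839 · 584) = √489976 ≈ 700.0 → 700 mm

495 × 700 mm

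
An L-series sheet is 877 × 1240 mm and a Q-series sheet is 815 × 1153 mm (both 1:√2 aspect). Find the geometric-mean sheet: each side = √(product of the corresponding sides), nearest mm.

Short side: √(877 · 815) = √714755 ≈ 845.4 → 845 mm
Long side: √(1240 · 1153) = √1429720 ≈ 1195.7 → 1196 mm

845 × 1196 mm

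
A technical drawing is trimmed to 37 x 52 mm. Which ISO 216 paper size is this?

A9 (37 × 52 mm)

Aspect ratio 52/37 ≈ 1.405 — close to the ISO √2 ≈ 1.414.
In the A-series (A0 area = 1 m²): A9 = 37 × 52 mm.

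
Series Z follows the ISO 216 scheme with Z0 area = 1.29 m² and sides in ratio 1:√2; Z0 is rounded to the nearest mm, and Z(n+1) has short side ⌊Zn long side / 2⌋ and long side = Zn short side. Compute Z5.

Let Z0's short side be w mm. w · w√2 = 1.29 m² = 1,290,000 mm², so w ≈ 955.1 mm and w√2 ≈ 1350.7 mm → Z0 = 955 × 1351 mm.
Z1: ⌊1351/2⌋ × 955 = 675 × 955 mm
Z2: ⌊955/2⌋ × 675 = 477 × 675 mm
Z3: ⌊675/2⌋ × 477 = 337 × 477 mm
Z4: ⌊477/2⌋ × 337 = 238 × 337 mm
Z5: ⌊337/2⌋ × 238 = 168 × 238 mm

168 × 238 mm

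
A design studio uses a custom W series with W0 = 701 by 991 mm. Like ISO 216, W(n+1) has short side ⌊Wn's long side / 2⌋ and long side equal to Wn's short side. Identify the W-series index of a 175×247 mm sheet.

W0: 701 × 991 mm
W1: 495 × 701 mm
W2: 350 × 495 mm
W3: 247 × 350 mm
W4: 175 × 247 mm
W5: 123 × 175 mm
→ matches W4.

W4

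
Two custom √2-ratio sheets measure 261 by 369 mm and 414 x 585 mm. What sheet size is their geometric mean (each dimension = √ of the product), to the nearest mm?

329 × 465 mm

Short side: √(261 · 414) = √108054 ≈ 328.7 → 329 mm
Long side: √(369 · 585) = √215865 ≈ 464.6 → 465 mm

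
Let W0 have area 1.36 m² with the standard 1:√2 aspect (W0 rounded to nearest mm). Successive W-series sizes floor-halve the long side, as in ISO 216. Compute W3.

346 × 490 mm

Let W0's short side be w mm. w · w√2 = 1.36 m² = 1,360,000 mm², so w ≈ 980.6 mm and w√2 ≈ 1386.8 mm → W0 = 981 × 1387 mm.
W1: ⌊1387/2⌋ × 981 = 693 × 981 mm
W2: ⌊981/2⌋ × 693 = 490 × 693 mm
W3: ⌊693/2⌋ × 490 = 346 × 490 mm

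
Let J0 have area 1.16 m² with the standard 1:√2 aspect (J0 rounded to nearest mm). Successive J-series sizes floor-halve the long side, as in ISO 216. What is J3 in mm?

320 × 453 mm

Let J0's short side be w mm. w · w√2 = 1.16 m² = 1,160,000 mm², so w ≈ 905.7 mm and w√2 ≈ 1280.8 mm → J0 = 906 × 1281 mm.
J1: ⌊1281/2⌋ × 906 = 640 × 906 mm
J2: ⌊906/2⌋ × 640 = 453 × 640 mm
J3: ⌊640/2⌋ × 453 = 320 × 453 mm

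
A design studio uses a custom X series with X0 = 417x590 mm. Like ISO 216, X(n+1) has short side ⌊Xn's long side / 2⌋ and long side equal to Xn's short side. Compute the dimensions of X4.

X1: ⌊590/2⌋ × 417 = 295 × 417 mm
X2: ⌊417/2⌋ × 295 = 208 × 295 mm
X3: ⌊295/2⌋ × 208 = 147 × 208 mm
X4: ⌊208/2⌋ × 147 = 104 × 147 mm

104 × 147 mm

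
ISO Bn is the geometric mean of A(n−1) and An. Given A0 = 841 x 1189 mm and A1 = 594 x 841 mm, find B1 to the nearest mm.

707 × 1000 mm

Short side: √(841 · 594) = √499554 ≈ 706.8 → 707 mm
Long side: √(1189 · 841) = √999949 ≈ 1000.0 → 1000 mm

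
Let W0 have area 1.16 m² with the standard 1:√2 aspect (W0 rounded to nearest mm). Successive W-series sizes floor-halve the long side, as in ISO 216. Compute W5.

160 × 226 mm

Let W0's short side be w mm. w · w√2 = 1.16 m² = 1,160,000 mm², so w ≈ 905.7 mm and w√2 ≈ 1280.8 mm → W0 = 906 × 1281 mm.
W1: ⌊1281/2⌋ × 906 = 640 × 906 mm
W2: ⌊906/2⌋ × 640 = 453 × 640 mm
W3: ⌊640/2⌋ × 453 = 320 × 453 mm
W4: ⌊453/2⌋ × 320 = 226 × 320 mm
W5: ⌊320/2⌋ × 226 = 160 × 226 mm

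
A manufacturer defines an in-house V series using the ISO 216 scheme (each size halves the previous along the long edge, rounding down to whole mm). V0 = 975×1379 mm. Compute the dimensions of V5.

172 × 243 mm

V1: ⌊1379/2⌋ × 975 = 689 × 975 mm
V2: ⌊975/2⌋ × 689 = 487 × 689 mm
V3: ⌊689/2⌋ × 487 = 344 × 487 mm
V4: ⌊487/2⌋ × 344 = 243 × 344 mm
V5: ⌊344/2⌋ × 243 = 172 × 243 mm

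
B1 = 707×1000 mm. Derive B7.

88 × 125 mm

B2: ⌊1000/2⌋ × 707 = 500 × 707 mm
B3: ⌊707/2⌋ × 500 = 353 × 500 mm
B4: ⌊500/2⌋ × 353 = 250 × 353 mm
B5: ⌊353/2⌋ × 250 = 176 × 250 mm
B6: ⌊250/2⌋ × 176 = 125 × 176 mm
B7: ⌊176/2⌋ × 125 = 88 × 125 mm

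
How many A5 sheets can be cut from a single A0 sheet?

Each ISO step halves the sheet: 1 × A0 → 2 × A1 → 4 × A2 → 8 × A3 → …
From A0 to A5 is 5 halving steps: 2^5 = 32.

32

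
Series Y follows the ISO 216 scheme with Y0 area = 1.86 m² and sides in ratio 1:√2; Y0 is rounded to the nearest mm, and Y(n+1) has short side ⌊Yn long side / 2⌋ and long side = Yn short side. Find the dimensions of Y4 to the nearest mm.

286 × 405 mm

Let Y0's short side be w mm. w · w√2 = 1.86 m² = 1,860,000 mm², so w ≈ 1146.8 mm and w√2 ≈ 1621.9 mm → Y0 = 1147 × 1622 mm.
Y1: ⌊1622/2⌋ × 1147 = 811 × 1147 mm
Y2: ⌊1147/2⌋ × 811 = 573 × 811 mm
Y3: ⌊811/2⌋ × 573 = 405 × 573 mm
Y4: ⌊573/2⌋ × 405 = 286 × 405 mm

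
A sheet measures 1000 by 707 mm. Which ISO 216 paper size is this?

Aspect ratio 1000/707 ≈ 1.414 — close to the ISO √2 ≈ 1.414.
In the B-series (B0 = 1000 × 1414 mm): B1 = 707 × 1000 mm.

B1 (707 × 1000 mm)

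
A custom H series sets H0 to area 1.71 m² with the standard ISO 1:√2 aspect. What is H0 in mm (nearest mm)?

1100 × 1555 mm

Let the short side be w mm. Then w · w√2 = 1.71 m² = 1,710,000 mm².
w² = 1,710,000/√2, so w ≈ 1099.6 mm; long side = w√2 ≈ 1555.1 mm.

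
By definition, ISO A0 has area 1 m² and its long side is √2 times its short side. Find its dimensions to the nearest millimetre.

841 × 1189 mm

Let the short side be w mm. Then the long side is w√2 and w · w√2 = 10⁶ mm².
w² = 10⁶/√2, so w = 1000 / 2^(1/4) ≈ 840.9 mm; long side = 1000 · 2^(1/4) ≈ 1189.2 mm.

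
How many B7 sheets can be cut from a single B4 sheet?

B4 = 250 × 353 mm; B7 = 88 × 125 mm.
Each halving step doubles the count; 3 steps from B4 to B7.
2^3 = 8.

8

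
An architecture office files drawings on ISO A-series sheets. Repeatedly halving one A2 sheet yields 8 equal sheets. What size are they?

8 = 2^3, so 3 halving steps.
A2 → A3 → … → A5 after 3 steps.

A5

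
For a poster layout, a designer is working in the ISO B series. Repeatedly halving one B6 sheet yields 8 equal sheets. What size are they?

B9

8 = 2^3, so 3 halving steps.
B6 → B7 → … → B9 after 3 steps.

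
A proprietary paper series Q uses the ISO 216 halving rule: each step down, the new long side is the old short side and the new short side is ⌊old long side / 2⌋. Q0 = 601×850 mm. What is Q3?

212 × 300 mm

Q1: ⌊850/2⌋ × 601 = 425 × 601 mm
Q2: ⌊601/2⌋ × 425 = 300 × 425 mm
Q3: ⌊425/2⌋ × 300 = 212 × 300 mm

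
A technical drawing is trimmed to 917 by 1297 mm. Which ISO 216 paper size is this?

Aspect ratio 1297/917 ≈ 1.414 — close to the ISO √2 ≈ 1.414.
In the C-series (envelope sizes, between A and B): C0 = 917 × 1297 mm.

C0 (917 × 1297 mm)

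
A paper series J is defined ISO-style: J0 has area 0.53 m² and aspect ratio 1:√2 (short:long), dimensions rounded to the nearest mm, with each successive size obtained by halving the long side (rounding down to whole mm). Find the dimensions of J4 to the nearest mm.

Let J0's short side be w mm. w · w√2 = 0.53 m² = 530,000 mm², so w ≈ 612.2 mm and w√2 ≈ 865.8 mm → J0 = 612 × 866 mm.
J1: ⌊866/2⌋ × 612 = 433 × 612 mm
J2: ⌊612/2⌋ × 433 = 306 × 433 mm
J3: ⌊433/2⌋ × 306 = 216 × 306 mm
J4: ⌊306/2⌋ × 216 = 153 × 216 mm

153 × 216 mm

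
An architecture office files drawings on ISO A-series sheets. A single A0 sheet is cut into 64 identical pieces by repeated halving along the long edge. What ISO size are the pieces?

A6

64 = 2^6, so 6 halving steps.
A0 → A1 → … → A6 after 6 steps.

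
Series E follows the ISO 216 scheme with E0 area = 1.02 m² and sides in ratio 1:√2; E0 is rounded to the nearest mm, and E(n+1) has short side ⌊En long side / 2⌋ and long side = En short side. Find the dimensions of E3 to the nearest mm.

Let E0's short side be w mm. w · w√2 = 1.02 m² = 1,020,000 mm², so w ≈ 849.3 mm and w√2 ≈ 1201.0 mm → E0 = 849 × 1201 mm.
E1: ⌊1201/2⌋ × 849 = 600 × 849 mm
E2: ⌊849/2⌋ × 600 = 424 × 600 mm
E3: ⌊600/2⌋ × 424 = 300 × 424 mm

300 × 424 mm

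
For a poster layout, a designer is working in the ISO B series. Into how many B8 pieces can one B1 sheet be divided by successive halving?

128

B1 = 707 × 1000 mm; B8 = 62 × 88 mm.
Each halving step doubles the count; 7 steps from B1 to B8.
2^7 = 128.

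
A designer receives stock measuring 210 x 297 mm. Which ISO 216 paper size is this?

Aspect ratio 297/210 ≈ 1.414 — close to the ISO √2 ≈ 1.414.
In the A-series (A0 area = 1 m²): A4 = 210 × 297 mm.

A4 (210 × 297 mm)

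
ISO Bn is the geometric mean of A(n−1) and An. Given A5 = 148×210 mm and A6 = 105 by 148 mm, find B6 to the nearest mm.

125 × 176 mm

Short side: √(148 · 105) = √15540 ≈ 124.7 → 125 mm
Long side: √(210 · 148) = √31080 ≈ 176.3 → 176 mm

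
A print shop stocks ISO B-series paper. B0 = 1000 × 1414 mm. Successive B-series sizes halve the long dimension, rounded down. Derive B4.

250 × 353 mm

B1: ⌊1414/2⌋ × 1000 = 707 × 1000 mm
B2: ⌊1000/2⌋ × 707 = 500 × 707 mm
B3: ⌊707/2⌋ × 500 = 353 × 500 mm
B4: ⌊500/2⌋ × 353 = 250 × 353 mm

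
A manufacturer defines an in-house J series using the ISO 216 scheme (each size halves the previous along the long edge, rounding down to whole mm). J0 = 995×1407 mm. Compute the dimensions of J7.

87 × 124 mm

J1 = 703 × 995 mm (from J0 by 1 halving).
J2: ⌊995/2⌋ × 703 = 497 × 703 mm
J3: ⌊703/2⌋ × 497 = 351 × 497 mm
J4: ⌊497/2⌋ × 351 = 248 × 351 mm
J5: ⌊351/2⌋ × 248 = 175 × 248 mm
J6: ⌊248/2⌋ × 175 = 124 × 175 mm
J7: ⌊175/2⌋ × 124 = 87 × 124 mm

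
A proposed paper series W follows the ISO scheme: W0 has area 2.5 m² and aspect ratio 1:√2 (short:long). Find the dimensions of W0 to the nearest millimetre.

Let the short side be w mm. Then w · w√2 = 2.5 m² = 2,500,000 mm².
w² = 2,500,000/√2, so w ≈ 1329.6 mm; long side = w√2 ≈ 1880.3 mm.

1330 × 1880 mm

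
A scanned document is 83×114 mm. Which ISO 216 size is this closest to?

Aspect ratio 114/83 ≈ 1.373 (ISO target is √2 ≈ 1.414).
In the C-series (envelope sizes, between A and B): C7 = 81 × 114 mm.
Off by 2 mm total — nearest standard size.

C7 (81 × 114 mm)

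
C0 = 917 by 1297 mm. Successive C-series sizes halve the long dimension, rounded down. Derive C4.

C1: ⌊1297/2⌋ × 917 = 648 × 917 mm
C2: ⌊917/2⌋ × 648 = 458 × 648 mm
C3: ⌊648/2⌋ × 458 = 324 × 458 mm
C4: ⌊458/2⌋ × 324 = 229 × 324 mm

229 × 324 mm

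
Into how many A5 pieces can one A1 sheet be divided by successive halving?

A1 = 594 × 841 mm; A5 = 148 × 210 mm.
Each halving step doubles the count; 4 steps from A1 to A5.
2^4 = 16.

16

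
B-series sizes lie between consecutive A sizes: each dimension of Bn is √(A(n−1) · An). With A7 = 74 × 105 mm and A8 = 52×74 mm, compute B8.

62 × 88 mm

Short side: √(74 · 52) = √3848 ≈ 62.0 → 62 mm
Long side: √(105 · 74) = √7770 ≈ 88.1 → 88 mm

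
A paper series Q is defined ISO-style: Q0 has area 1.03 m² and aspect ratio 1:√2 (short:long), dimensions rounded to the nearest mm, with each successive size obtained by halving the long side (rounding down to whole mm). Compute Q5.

150 × 213 mm

Let Q0's short side be w mm. w · w√2 = 1.03 m² = 1,030,000 mm², so w ≈ 853.4 mm and w√2 ≈ 1206.9 mm → Q0 = 853 × 1207 mm.
Q1: ⌊1207/2⌋ × 853 = 603 × 853 mm
Q2: ⌊853/2⌋ × 603 = 426 × 603 mm
Q3: ⌊603/2⌋ × 426 = 301 × 426 mm
Q4: ⌊426/2⌋ × 301 = 213 × 301 mm
Q5: ⌊301/2⌋ × 213 = 150 × 213 mm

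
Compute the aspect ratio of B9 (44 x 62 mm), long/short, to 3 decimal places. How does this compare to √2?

62 / 44 = 1.409
ISO 216 targets √2 ≈ 1.414; the -0.005 deviation is from mm rounding.

1.409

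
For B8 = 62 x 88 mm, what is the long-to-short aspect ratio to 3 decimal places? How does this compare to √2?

88 / 62 = 1.419
ISO 216 targets √2 ≈ 1.414; the +0.005 deviation is from mm rounding.

1.419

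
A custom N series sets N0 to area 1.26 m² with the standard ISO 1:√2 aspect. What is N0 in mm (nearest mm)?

944 × 1335 mm

Let the short side be w mm. Then w · w√2 = 1.26 m² = 1,260,000 mm².
w² = 1,260,000/√2, so w ≈ 943.9 mm; long side = w√2 ≈ 1334.9 mm.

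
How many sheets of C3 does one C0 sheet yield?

8

Each ISO step halves the sheet: 1 × C0 → 2 × C1 → 4 × C2 → 8 × C3
From C0 to C3 is 3 halving steps: 2^3 = 8.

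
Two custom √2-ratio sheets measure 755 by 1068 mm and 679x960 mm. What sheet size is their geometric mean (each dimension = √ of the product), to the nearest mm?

716 × 1013 mm

Short side: √(755 · 679) = √512645 ≈ 716.0 → 716 mm
Long side: √(1068 · 960) = √1025280 ≈ 1012.6 → 1013 mm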